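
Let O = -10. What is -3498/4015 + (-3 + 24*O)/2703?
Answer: -316083/328865 ≈ -0.96113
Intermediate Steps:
-3498/4015 + (-3 + 24*O)/2703 = -3498/4015 + (-3 + 24*(-10))/2703 = -3498*1/4015 + (-3 - 240)*(1/2703) = -318/365 - 243*1/2703 = -318/365 - 81/901 = -316083/328865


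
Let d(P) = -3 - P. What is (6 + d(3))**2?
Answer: 0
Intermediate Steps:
(6 + d(3))**2 = (6 + (-3 - 1*3))**2 = (6 + (-3 - 3))**2 = (6 - 6)**2 = 0**2 = 0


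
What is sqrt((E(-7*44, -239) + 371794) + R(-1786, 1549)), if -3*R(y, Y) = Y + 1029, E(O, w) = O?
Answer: 38*sqrt(2310)/3 ≈ 608.79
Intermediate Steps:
R(y, Y) = -343 - Y/3 (R(y, Y) = -(Y + 1029)/3 = -(1029 + Y)/3 = -343 - Y/3)
sqrt((E(-7*44, -239) + 371794) + R(-1786, 1549)) = sqrt((-7*44 + 371794) + (-343 - 1/3*1549)) = sqrt((-308 + 371794) + (-343 - 1549/3)) = sqrt(371486 - 2578/3) = sqrt(1111880/3) = 38*sqrt(2310)/3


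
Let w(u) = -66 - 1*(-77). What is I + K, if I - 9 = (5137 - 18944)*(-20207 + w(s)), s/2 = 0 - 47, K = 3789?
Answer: 278849970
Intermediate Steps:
s = -94 (s = 2*(0 - 47) = 2*(-47) = -94)
w(u) = 11 (w(u) = -66 + 77 = 11)
I = 278846181 (I = 9 + (5137 - 18944)*(-20207 + 11) = 9 - 13807*(-20196) = 9 + 278846172 = 278846181)
I + K = 278846181 + 3789 = 278849970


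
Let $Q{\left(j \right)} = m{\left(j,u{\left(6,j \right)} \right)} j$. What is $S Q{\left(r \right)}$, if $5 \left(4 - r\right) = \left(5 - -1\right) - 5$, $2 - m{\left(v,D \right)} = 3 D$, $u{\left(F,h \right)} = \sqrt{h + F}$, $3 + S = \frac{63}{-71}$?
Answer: $- \frac{10488}{355} + \frac{110124 \sqrt{5}}{1775} \approx 109.19$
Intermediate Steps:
$S = - \frac{276}{71}$ ($S = -3 + \frac{63}{-71} = -3 + 63 \left(- \frac{1}{71}\right) = -3 - \frac{63}{71} = - \frac{276}{71} \approx -3.8873$)
$u{\left(F,h \right)} = \sqrt{F + h}$
$m{\left(v,D \right)} = 2 - 3 D$
$r = \frac{19}{5}$ ($r = 4 - \frac{\left(5 - -1\right) - 5}{5} = 4 - \frac{\left(5 + 1\right) - 5}{5} = 4 - \frac{6 - 5}{5} = 4 - \frac{1}{5} = \frac{19}{5} \approx 3.8$)
$Q{\left(j \right)} = j \left(2 - 3 \sqrt{6 + j}\right)$ ($Q{\left(j \right)} = \left(2 - 3 \sqrt{6 + j}\right) j = j \left(2 - 3 \sqrt{6 + j}\right)$)
$S Q{\left(r \right)} = - \frac{276 \frac{19 \left(2 - 3 \sqrt{6 + \frac{19}{5}}\right)}{5}}{71} = - \frac{276 \frac{19 \left(2 - 3 \sqrt{\frac{49}{5}}\right)}{5}}{71} = - \frac{276 \frac{19 \left(2 - 3 \frac{7 \sqrt{5}}{5}\right)}{5}}{71} = - \frac{276 \frac{19 \left(2 - \frac{21 \sqrt{5}}{5}\right)}{5}}{71} = - \frac{276 \left(\frac{38}{5} - \frac{399 \sqrt{5}}{25}\right)}{71} = - \frac{10488}{355} + \frac{110124 \sqrt{5}}{1775}$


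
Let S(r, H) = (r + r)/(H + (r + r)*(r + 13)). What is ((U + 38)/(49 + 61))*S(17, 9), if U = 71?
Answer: 1853/56595 ≈ 0.032741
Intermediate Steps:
S(r, H) = 2*r/(H + 2*r*(13 + r)) (S(r, H) = (2*r)/(H + (2*r)*(13 + r)) = (2*r)/(H + 2*r*(13 + r)) = 2*r/(H + 2*r*(13 + r)))
((U + 38)/(49 + 61))*S(17, 9) = ((71 + 38)/(49 + 61))*(2*17/(9 + 2*17² + 26*17)) = (109/110)*(2*17/(9 + 2*289 + 442)) = (109*(1/110))*(2*17/(9 + 578 + 442)) = 109*(2*17/1029)/110 = 109*(2*17*(1/1029))/110 = (109/110)*(34/1029) = 1853/56595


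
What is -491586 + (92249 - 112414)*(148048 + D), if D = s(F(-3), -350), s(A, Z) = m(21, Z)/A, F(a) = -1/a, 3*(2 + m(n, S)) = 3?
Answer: -2985819011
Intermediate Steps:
m(n, S) = -1 (m(n, S) = -2 + (⅓)*3 = -2 + 1 = -1)
s(A, Z) = -1/A
D = -3 (D = -1/((-1/(-3))) = -1/((-1*(-⅓))) = -1/⅓ = -1*3 = -3)
-491586 + (92249 - 112414)*(148048 + D) = -491586 + (92249 - 112414)*(148048 - 3) = -491586 - 20165*148045 = -491586 - 2985327425 = -2985819011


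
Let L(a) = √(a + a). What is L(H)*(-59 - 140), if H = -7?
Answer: -199*I*√14 ≈ -744.59*I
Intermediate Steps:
L(a) = √2*√a (L(a) = √(2*a) = √2*√a)
L(H)*(-59 - 140) = (√2*√(-7))*(-59 - 140) = (√2*(I*√7))*(-199) = (I*√14)*(-199) = -199*I*√14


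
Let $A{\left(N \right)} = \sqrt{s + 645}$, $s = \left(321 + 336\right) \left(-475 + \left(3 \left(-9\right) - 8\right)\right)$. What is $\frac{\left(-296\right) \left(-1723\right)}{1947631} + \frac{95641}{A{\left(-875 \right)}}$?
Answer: $\frac{510008}{1947631} - \frac{1051 i \sqrt{273}}{105} \approx 0.26186 - 165.38 i$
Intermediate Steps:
$s = -335070$ ($s = 657 \left(-475 - 35\right) = 657 \left(-510\right) = -335070$)
$A{\left(N \right)} = 35 i \sqrt{273}$ ($A{\left(N \right)} = \sqrt{-335070 + 645} = \sqrt{-334425} = 35 i \sqrt{273}$)
$\frac{\left(-296\right) \left(-1723\right)}{1947631} + \frac{95641}{A{\left(-875 \right)}} = \frac{\left(-296\right) \left(-1723\right)}{1947631} + \frac{95641}{35 i \sqrt{273}} = 510008 \cdot \frac{1}{1947631} + 95641 \left(- \frac{i \sqrt{273}}{9555}\right) = \frac{510008}{1947631} - \frac{1051 i \sqrt{273}}{105}$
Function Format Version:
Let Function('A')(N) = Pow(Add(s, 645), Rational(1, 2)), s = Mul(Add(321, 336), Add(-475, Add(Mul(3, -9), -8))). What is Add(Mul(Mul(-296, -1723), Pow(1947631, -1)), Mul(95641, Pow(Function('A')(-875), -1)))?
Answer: Add(Rational(510008, 1947631), Mul(Rational(-1051, 105), I, Pow(273, Rational(1, 2)))) ≈ Add(0.26186, Mul(-165.38, I))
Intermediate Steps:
s = -335070 (s = Mul(657, Add(-475, Add(-27, -8))) = Mul(657, Add(-475, -35)) = Mul(657, -510) = -335070)
Function('A')(N) = Mul(35, I, Pow(273, Rational(1, 2))) (Function('A')(N) = Pow(Add(-335070, 645), Rational(1, 2)) = Pow(-334425, Rational(1, 2)) = Mul(35, I, Pow(273, Rational(1, 2))))
Add(Mul(Mul(-296, -1723), Pow(1947631, -1)), Mul(95641, Pow(Function('A')(-875), -1))) = Add(Mul(Mul(-296, -1723), Pow(1947631, -1)), Mul(95641, Pow(Mul(35, I, Pow(273, Rational(1, 2))), -1))) = Add(Mul(510008, Rational(1, 1947631)), Mul(95641, Mul(Rational(-1, 9555), I, Pow(273, Rational(1, 2))))) = Add(Rational(510008, 1947631), Mul(Rational(-1051, 105), I, Pow(273, Rational(1, 2))))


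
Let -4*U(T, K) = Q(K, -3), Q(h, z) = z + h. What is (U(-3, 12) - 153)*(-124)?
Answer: 19251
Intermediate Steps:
Q(h, z) = h + z
U(T, K) = ¾ - K/4 (U(T, K) = -(K - 3)/4 = -(-3 + K)/4 = ¾ - K/4)
(U(-3, 12) - 153)*(-124) = ((¾ - ¼*12) - 153)*(-124) = ((¾ - 3) - 153)*(-124) = (-9/4 - 153)*(-124) = -621/4*(-124) = 19251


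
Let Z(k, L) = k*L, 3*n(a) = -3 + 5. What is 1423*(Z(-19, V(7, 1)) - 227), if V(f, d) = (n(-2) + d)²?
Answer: -3583114/9 ≈ -3.9812e+5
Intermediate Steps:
n(a) = ⅔ (n(a) = (-3 + 5)/3 = (⅓)*2 = ⅔)
V(f, d) = (⅔ + d)²
Z(k, L) = L*k
1423*(Z(-19, V(7, 1)) - 227) = 1423*(((2 + 3*1)²/9)*(-19) - 227) = 1423*(((2 + 3)²/9)*(-19) - 227) = 1423*(((⅑)*5²)*(-19) - 227) = 1423*(((⅑)*25)*(-19) - 227) = 1423*((25/9)*(-19) - 227) = 1423*(-475/9 - 227) = 1423*(-2518/9) = -3583114/9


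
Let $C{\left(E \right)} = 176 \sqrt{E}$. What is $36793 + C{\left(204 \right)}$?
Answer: $36793 + 352 \sqrt{51} \approx 39307.0$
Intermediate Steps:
$36793 + C{\left(204 \right)} = 36793 + 176 \sqrt{204} = 36793 + 176 \cdot 2 \sqrt{51} = 36793 + 352 \sqrt{51}$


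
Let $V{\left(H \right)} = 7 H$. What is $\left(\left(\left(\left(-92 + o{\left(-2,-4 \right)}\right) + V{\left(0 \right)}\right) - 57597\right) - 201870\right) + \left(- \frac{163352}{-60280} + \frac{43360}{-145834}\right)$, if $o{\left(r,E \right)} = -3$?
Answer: $- \frac{142609719003967}{549429595} \approx -2.5956 \cdot 10^{5}$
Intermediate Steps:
$\left(\left(\left(\left(-92 + o{\left(-2,-4 \right)}\right) + V{\left(0 \right)}\right) - 57597\right) - 201870\right) + \left(- \frac{163352}{-60280} + \frac{43360}{-145834}\right) = \left(\left(\left(\left(-92 - 3\right) + 7 \cdot 0\right) - 57597\right) - 201870\right) + \left(- \frac{163352}{-60280} + \frac{43360}{-145834}\right) = \left(\left(\left(-95 + 0\right) - 57597\right) - 201870\right) + \left(\left(-163352\right) \left(- \frac{1}{60280}\right) + 43360 \left(- \frac{1}{145834}\right)\right) = \left(\left(-95 - 57597\right) - 201870\right) + \left(\frac{20419}{7535} - \frac{21680}{72917}\right) = \left(-57692 - 201870\right) + \frac{1325533423}{549429595} = -259562 + \frac{1325533423}{549429595} = - \frac{142609719003967}{549429595}$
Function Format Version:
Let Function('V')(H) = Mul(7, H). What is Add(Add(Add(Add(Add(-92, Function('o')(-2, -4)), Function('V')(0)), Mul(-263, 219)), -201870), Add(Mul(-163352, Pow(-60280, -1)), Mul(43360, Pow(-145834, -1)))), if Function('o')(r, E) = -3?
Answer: Rational(-142609719003967, 549429595) ≈ -2.5956e+5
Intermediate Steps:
Add(Add(Add(Add(Add(-92, Function('o')(-2, -4)), Function('V')(0)), Mul(-263, 219)), -201870), Add(Mul(-163352, Pow(-60280, -1)), Mul(43360, Pow(-145834, -1)))) = Add(Add(Add(Add(Add(-92, -3), Mul(7, 0)), Mul(-263, 219)), -201870), Add(Mul(-163352, Pow(-60280, -1)), Mul(43360, Pow(-145834, -1)))) = Add(Add(Add(Add(-95, 0), -57597), -201870), Add(Mul(-163352, Rational(-1, 60280)), Mul(43360, Rational(-1, 145834)))) = Add(Add(Add(-95, -57597), -201870), Add(Rational(20419, 7535), Rational(-21680, 72917))) = Add(Add(-57692, -201870), Rational(1325533423, 549429595)) = Add(-259562, Rational(1325533423, 549429595)) = Rational(-142609719003967, 549429595)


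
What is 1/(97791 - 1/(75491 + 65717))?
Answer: 141208/13808871527 ≈ 1.0226e-5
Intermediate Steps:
1/(97791 - 1/(75491 + 65717)) = 1/(97791 - 1/141208) = 1/(13808871527/141208) = 141208/13808871527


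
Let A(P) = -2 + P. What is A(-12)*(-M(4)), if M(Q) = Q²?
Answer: 224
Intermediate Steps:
A(-12)*(-M(4)) = (-2 - 12)*(-1*4²) = -(-14)*16 = -14*(-16) = 224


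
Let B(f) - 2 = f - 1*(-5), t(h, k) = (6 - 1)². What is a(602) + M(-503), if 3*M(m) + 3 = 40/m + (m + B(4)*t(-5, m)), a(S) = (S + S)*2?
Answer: 3517439/1509 ≈ 2331.0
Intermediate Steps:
t(h, k) = 25 (t(h, k) = 5² = 25)
a(S) = 4*S (a(S) = (2*S)*2 = 4*S)
B(f) = 7 + f (B(f) = 2 + (f - 1*(-5)) = 2 + (f + 5) = 2 + (5 + f) = 7 + f)
M(m) = 272/3 + m/3 + 40/(3*m) (M(m) = -1 + (40/m + (m + (7 + 4)*25))/3 = -1 + (40/m + (m + 11*25))/3 = -1 + (40/m + (m + 275))/3 = -1 + (40/m + (275 + m))/3 = -1 + (275 + m + 40/m)/3 = -1 + (275/3 + m/3 + 40/(3*m)) = 272/3 + m/3 + 40/(3*m))
a(602) + M(-503) = 4*602 + (⅓)*(40 - 503*(272 - 503))/(-503) = 2408 + (⅓)*(-1/503)*(40 - 503*(-231)) = 2408 + (⅓)*(-1/503)*(40 + 116193) = 2408 + (⅓)*(-1/503)*116233 = 2408 - 116233/1509 = 3517439/1509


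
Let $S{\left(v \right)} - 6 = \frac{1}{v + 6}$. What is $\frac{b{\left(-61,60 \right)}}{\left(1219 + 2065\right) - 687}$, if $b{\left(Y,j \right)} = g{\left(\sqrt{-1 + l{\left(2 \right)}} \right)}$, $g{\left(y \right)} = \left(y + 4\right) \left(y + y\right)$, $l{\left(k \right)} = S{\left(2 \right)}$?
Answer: $\frac{41}{10388} + \frac{2 \sqrt{82}}{2597} \approx 0.010921$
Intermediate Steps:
$S{\left(v \right)} = 6 + \frac{1}{6 + v}$ ($S{\left(v \right)} = 6 + \frac{1}{v + 6} = 6 + \frac{1}{6 + v}$)
$l{\left(k \right)} = \frac{49}{8}$ ($l{\left(k \right)} = \frac{37 + 6 \cdot 2}{6 + 2} = \frac{37 + 12}{8} = \frac{1}{8} \cdot 49 = \frac{49}{8}$)
$g{\left(y \right)} = 2 y \left(4 + y\right)$ ($g{\left(y \right)} = \left(4 + y\right) 2 y = 2 y \left(4 + y\right)$)
$b{\left(Y,j \right)} = \frac{\sqrt{82} \left(4 + \frac{\sqrt{82}}{4}\right)}{2}$ ($b{\left(Y,j \right)} = 2 \sqrt{-1 + \frac{49}{8}} \left(4 + \sqrt{-1 + \frac{49}{8}}\right) = 2 \sqrt{\frac{41}{8}} \left(4 + \sqrt{\frac{41}{8}}\right) = 2 \frac{\sqrt{82}}{4} \left(4 + \frac{\sqrt{82}}{4}\right) = \frac{\sqrt{82} \left(4 + \frac{\sqrt{82}}{4}\right)}{2}$)
$\frac{b{\left(-61,60 \right)}}{\left(1219 + 2065\right) - 687} = \frac{\frac{41}{4} + 2 \sqrt{82}}{\left(1219 + 2065\right) - 687} = \frac{\frac{41}{4} + 2 \sqrt{82}}{3284 - 687} = \frac{\frac{41}{4} + 2 \sqrt{82}}{2597} = \left(\frac{41}{4} + 2 \sqrt{82}\right) \frac{1}{2597} = \frac{41}{10388} + \frac{2 \sqrt{82}}{2597}$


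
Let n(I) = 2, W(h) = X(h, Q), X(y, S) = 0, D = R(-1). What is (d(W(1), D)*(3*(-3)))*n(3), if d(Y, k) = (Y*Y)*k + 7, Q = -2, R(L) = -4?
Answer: -126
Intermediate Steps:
D = -4
W(h) = 0
d(Y, k) = 7 + k*Y**2 (d(Y, k) = Y**2*k + 7 = k*Y**2 + 7 = 7 + k*Y**2)
(d(W(1), D)*(3*(-3)))*n(3) = ((7 - 4*0**2)*(3*(-3)))*2 = ((7 - 4*0)*(-9))*2 = ((7 + 0)*(-9))*2 = (7*(-9))*2 = -63*2 = -126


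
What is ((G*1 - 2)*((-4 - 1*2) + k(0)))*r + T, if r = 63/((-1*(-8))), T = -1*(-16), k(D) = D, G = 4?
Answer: -157/2 ≈ -78.500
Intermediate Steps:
T = 16
r = 63/8 ≈ 7.8750
((G*1 - 2)*((-4 - 1*2) + k(0)))*r + T = ((4*1 - 2)*((-4 - 1*2) + 0))*(63/8) + 16 = ((4 - 2)*((-4 - 2) + 0))*(63/8) + 16 = (2*(-6 + 0))*(63/8) + 16 = (2*(-6))*(63/8) + 16 = -12*63/8 + 16 = -189/2 + 16 = -157/2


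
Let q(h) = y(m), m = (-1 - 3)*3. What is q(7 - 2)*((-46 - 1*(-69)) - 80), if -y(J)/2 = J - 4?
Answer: -1824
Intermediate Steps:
m = -12 (m = -4*3 = -12)
y(J) = 8 - 2*J (y(J) = -2*(J - 4) = -2*(-4 + J) = 8 - 2*J)
q(h) = 32 (q(h) = 8 - 2*(-12) = 8 + 24 = 32)
q(7 - 2)*((-46 - 1*(-69)) - 80) = 32*((-46 - 1*(-69)) - 80) = 32*((-46 + 69) - 80) = 32*(23 - 80) = 32*(-57) = -1824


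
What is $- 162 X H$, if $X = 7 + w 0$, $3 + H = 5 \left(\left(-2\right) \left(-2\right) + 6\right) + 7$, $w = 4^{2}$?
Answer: $-61236$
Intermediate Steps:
$w = 16$
$H = 54$ ($H = -3 + \left(5 \left(\left(-2\right) \left(-2\right) + 6\right) + 7\right) = -3 + \left(5 \left(4 + 6\right) + 7\right) = -3 + \left(5 \cdot 10 + 7\right) = -3 + \left(50 + 7\right) = -3 + 57 = 54$)
$X = 7$ ($X = 7 + 16 \cdot 0 = 7 + 0 = 7$)
$- 162 X H = \left(-162\right) 7 \cdot 54 = \left(-1134\right) 54 = -61236$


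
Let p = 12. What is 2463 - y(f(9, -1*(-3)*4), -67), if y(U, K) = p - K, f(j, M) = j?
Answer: 2384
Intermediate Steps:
y(U, K) = 12 - K
2463 - y(f(9, -1*(-3)*4), -67) = 2463 - (12 - 1*(-67)) = 2463 - (12 + 67) = 2463 - 1*79 = 2463 - 79 = 2384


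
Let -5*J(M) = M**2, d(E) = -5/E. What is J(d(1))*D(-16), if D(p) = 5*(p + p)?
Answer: 800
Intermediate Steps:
D(p) = 10*p (D(p) = 5*(2*p) = 10*p)
J(M) = -M**2/5
J(d(1))*D(-16) = (-(-5/1)**2/5)*(10*(-16)) = -(-5*1)**2/5*(-160) = -1/5*(-5)**2*(-160) = -1/5*25*(-160) = -5*(-160) = 800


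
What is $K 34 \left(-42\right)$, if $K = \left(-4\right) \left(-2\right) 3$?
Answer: $-34272$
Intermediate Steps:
$K = 24$ ($K = 8 \cdot 3 = 24$)
$K 34 \left(-42\right) = 24 \cdot 34 \left(-42\right) = 816 \left(-42\right) = -34272$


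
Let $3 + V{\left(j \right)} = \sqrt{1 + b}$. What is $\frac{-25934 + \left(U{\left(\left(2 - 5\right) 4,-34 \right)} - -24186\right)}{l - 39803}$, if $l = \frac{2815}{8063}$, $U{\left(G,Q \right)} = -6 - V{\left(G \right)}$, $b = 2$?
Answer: $\frac{14118313}{320928774} + \frac{8063 \sqrt{3}}{320928774} \approx 0.044036$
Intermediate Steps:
$V{\left(j \right)} = -3 + \sqrt{3}$ ($V{\left(j \right)} = -3 + \sqrt{1 + 2} = -3 + \sqrt{3}$)
$U{\left(G,Q \right)} = -3 - \sqrt{3}$ ($U{\left(G,Q \right)} = -6 - \left(-3 + \sqrt{3}\right) = -6 + \left(3 - \sqrt{3}\right) = -3 - \sqrt{3}$)
$l = \frac{2815}{8063}$ ($l = 2815 \cdot \frac{1}{8063} = \frac{2815}{8063} \approx 0.34913$)
$\frac{-25934 + \left(U{\left(\left(2 - 5\right) 4,-34 \right)} - -24186\right)}{l - 39803} = \frac{-25934 - \left(-24183 + \sqrt{3}\right)}{\frac{2815}{8063} - 39803} = \frac{-25934 + \left(\left(-3 - \sqrt{3}\right) + 24186\right)}{- \frac{320928774}{8063}} = \left(-25934 + \left(24183 - \sqrt{3}\right)\right) \left(- \frac{8063}{320928774}\right) = \left(-1751 - \sqrt{3}\right) \left(- \frac{8063}{320928774}\right) = \frac{14118313}{320928774} + \frac{8063 \sqrt{3}}{320928774}$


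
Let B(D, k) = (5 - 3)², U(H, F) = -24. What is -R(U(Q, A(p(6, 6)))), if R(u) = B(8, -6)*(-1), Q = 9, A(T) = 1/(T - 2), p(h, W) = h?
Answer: 4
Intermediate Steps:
A(T) = 1/(-2 + T)
B(D, k) = 4 (B(D, k) = 2² = 4)
R(u) = -4 (R(u) = 4*(-1) = -4)
-R(U(Q, A(p(6, 6)))) = -1*(-4) = 4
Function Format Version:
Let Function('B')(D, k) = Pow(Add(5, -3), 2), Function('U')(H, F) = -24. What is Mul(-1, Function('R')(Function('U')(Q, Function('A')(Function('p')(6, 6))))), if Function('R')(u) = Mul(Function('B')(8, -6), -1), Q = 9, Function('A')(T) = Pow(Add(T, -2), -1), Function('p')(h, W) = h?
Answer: 4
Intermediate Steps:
Function('A')(T) = Pow(Add(-2, T), -1)
Function('B')(D, k) = 4 (Function('B')(D, k) = Pow(2, 2) = 4)
Function('R')(u) = -4 (Function('R')(u) = Mul(4, -1) = -4)
Mul(-1, Function('R')(Function('U')(Q, Function('A')(Function('p')(6, 6))))) = Mul(-1, -4) = 4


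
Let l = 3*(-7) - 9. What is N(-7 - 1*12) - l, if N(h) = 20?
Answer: 50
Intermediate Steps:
l = -30 (l = -21 - 9 = -30)
N(-7 - 1*12) - l = 20 - 1*(-30) = 20 + 30 = 50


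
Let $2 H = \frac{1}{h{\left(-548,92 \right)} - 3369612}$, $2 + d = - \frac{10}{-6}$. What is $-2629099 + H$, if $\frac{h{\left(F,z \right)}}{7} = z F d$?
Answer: $- \frac{51298580064955}{19511848} \approx -2.6291 \cdot 10^{6}$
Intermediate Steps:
$d = - \frac{1}{3}$ ($d = -2 - \frac{10}{-6} = -2 - - \frac{5}{3} = -2 + \frac{5}{3} = - \frac{1}{3} \approx -0.33333$)
$h{\left(F,z \right)} = - \frac{7 F z}{3}$ ($h{\left(F,z \right)} = 7 z F \left(- \frac{1}{3}\right) = 7 F z \left(- \frac{1}{3}\right) = 7 \left(- \frac{F z}{3}\right) = - \frac{7 F z}{3}$)
$H = - \frac{3}{19511848}$ ($H = \frac{1}{2 \left(\left(- \frac{7}{3}\right) \left(-548\right) 92 - 3369612\right)} = \frac{1}{2 \left(\frac{352912}{3} - 3369612\right)} = \frac{1}{2 \left(- \frac{9755924}{3}\right)} = \frac{1}{2} \left(- \frac{3}{9755924}\right) = - \frac{3}{19511848} \approx -1.5375 \cdot 10^{-7}$)
$-2629099 + H = -2629099 - \frac{3}{19511848} = - \frac{51298580064955}{19511848}$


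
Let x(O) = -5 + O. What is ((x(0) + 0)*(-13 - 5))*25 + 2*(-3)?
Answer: 2244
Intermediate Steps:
((x(0) + 0)*(-13 - 5))*25 + 2*(-3) = (((-5 + 0) + 0)*(-13 - 5))*25 + 2*(-3) = ((-5 + 0)*(-18))*25 - 6 = -5*(-18)*25 - 6 = 90*25 - 6 = 2250 - 6 = 2244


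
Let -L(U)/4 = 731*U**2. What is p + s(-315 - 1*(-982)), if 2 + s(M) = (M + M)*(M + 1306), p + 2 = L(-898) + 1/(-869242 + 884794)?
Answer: -36629521681535/15552 ≈ -2.3553e+9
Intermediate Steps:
L(U) = -2924*U**2
p = -36670454234495/15552 (p = -2 + (-2924*(-898)**2 + 1/(-869242 + 884794)) = -2 + (-2924*806404 + 1/15552) = -2 + (-2357925296 + 1/15552) = -2 - 36670454203391/15552 = -36670454234495/15552 ≈ -2.3579e+9)
s(M) = -2 + 2*M*(1306 + M) (s(M) = -2 + (M + M)*(M + 1306) = -2 + (2*M)*(1306 + M) = -2 + 2*M*(1306 + M))
p + s(-315 - 1*(-982)) = -36670454234495/15552 + (-2 + 2*(-315 - 1*(-982))**2 + 2612*(-315 - 1*(-982))) = -36670454234495/15552 + (-2 + 2*(-315 + 982)**2 + 2612*(-315 + 982)) = -36670454234495/15552 + (-2 + 2*667**2 + 2612*667) = -36670454234495/15552 + (-2 + 2*444889 + 1742204) = -36670454234495/15552 + (-2 + 889778 + 1742204) = -36670454234495/15552 + 2631980 = -36629521681535/15552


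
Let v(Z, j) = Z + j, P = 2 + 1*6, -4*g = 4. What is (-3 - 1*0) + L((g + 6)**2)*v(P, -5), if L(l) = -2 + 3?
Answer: 0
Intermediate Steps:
g = -1 (g = -1/4*4 = -1)
P = 8 (P = 2 + 6 = 8)
L(l) = 1
(-3 - 1*0) + L((g + 6)**2)*v(P, -5) = (-3 - 1*0) + 1*(8 - 5) = (-3 + 0) + 1*3 = -3 + 3 = 0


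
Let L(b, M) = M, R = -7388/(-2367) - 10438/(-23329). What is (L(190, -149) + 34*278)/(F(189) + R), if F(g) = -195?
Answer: -73387038447/1510112641 ≈ -48.597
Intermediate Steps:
R = 197061398/55219743 (R = -7388*(-1/2367) - 10438*(-1/23329) = 7388/2367 + 10438/23329 = 197061398/55219743 ≈ 3.5687)
(L(190, -149) + 34*278)/(F(189) + R) = (-149 + 34*278)/(-195 + 197061398/55219743) = (-149 + 9452)/(-10570788487/55219743) = 9303*(-55219743/10570788487) = -73387038447/1510112641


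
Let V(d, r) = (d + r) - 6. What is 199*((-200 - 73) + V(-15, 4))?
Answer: -57710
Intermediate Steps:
V(d, r) = -6 + d + r
199*((-200 - 73) + V(-15, 4)) = 199*((-200 - 73) + (-6 - 15 + 4)) = 199*(-273 - 17) = 199*(-290) = -57710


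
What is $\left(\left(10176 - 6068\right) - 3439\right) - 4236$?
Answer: $-3567$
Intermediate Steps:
$\left(\left(10176 - 6068\right) - 3439\right) - 4236 = \left(4108 - 3439\right) - 4236 = 669 - 4236 = -3567$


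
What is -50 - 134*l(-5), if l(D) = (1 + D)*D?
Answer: -2730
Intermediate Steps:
l(D) = D*(1 + D)
-50 - 134*l(-5) = -50 - (-670)*(1 - 5) = -50 - (-670)*(-4) = -50 - 134*20 = -50 - 2680 = -2730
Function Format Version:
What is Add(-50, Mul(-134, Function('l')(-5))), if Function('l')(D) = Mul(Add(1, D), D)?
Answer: -2730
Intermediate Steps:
Function('l')(D) = Mul(D, Add(1, D))
Add(-50, Mul(-134, Function('l')(-5))) = Add(-50, Mul(-134, Mul(-5, Add(1, -5)))) = Add(-50, Mul(-134, Mul(-5, -4))) = Add(-50, Mul(-134, 20)) = Add(-50, -2680) = -2730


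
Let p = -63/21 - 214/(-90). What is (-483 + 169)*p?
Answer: 8792/45 ≈ 195.38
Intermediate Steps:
p = -28/45 (p = -63*1/21 - 214*(-1/90) = -3 + 107/45 = -28/45 ≈ -0.62222)
(-483 + 169)*p = (-483 + 169)*(-28/45) = -314*(-28/45) = 8792/45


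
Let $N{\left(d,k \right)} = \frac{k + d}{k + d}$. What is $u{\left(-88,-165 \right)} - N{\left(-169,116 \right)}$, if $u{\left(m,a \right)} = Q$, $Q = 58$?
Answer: $57$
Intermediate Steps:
$N{\left(d,k \right)} = 1$ ($N{\left(d,k \right)} = \frac{d + k}{d + k} = 1$)
$u{\left(m,a \right)} = 58$
$u{\left(-88,-165 \right)} - N{\left(-169,116 \right)} = 58 - 1 = 57$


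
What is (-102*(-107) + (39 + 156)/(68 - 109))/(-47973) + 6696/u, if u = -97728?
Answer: -790027745/2669729432 ≈ -0.29592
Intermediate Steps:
(-102*(-107) + (39 + 156)/(68 - 109))/(-47973) + 6696/u = (-102*(-107) + (39 + 156)/(68 - 109))/(-47973) + 6696/(-97728) = (10914 + 195/(-41))*(-1/47973) + 6696*(-1/97728) = (10914 + 195*(-1/41))*(-1/47973) - 279/4072 = (10914 - 195/41)*(-1/47973) - 279/4072 = (447279/41)*(-1/47973) - 279/4072 = -149093/655631 - 279/4072 = -790027745/2669729432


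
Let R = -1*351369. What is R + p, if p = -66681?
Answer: -418050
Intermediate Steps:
R = -351369
R + p = -351369 - 66681 = -418050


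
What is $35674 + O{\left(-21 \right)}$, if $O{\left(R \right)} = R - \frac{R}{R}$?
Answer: $35652$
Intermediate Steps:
$O{\left(R \right)} = -1 + R$ ($O{\left(R \right)} = R - 1 = -1 + R$)
$35674 + O{\left(-21 \right)} = 35674 - 22 = 35652$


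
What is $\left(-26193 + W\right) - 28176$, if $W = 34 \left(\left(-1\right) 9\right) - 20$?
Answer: $-54695$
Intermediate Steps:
$W = -326$ ($W = 34 \left(-9\right) - 20 = -306 - 20 = -326$)
$\left(-26193 + W\right) - 28176 = \left(-26193 - 326\right) - 28176 = -26519 - 28176 = -54695$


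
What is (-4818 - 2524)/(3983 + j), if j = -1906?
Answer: -7342/2077 ≈ -3.5349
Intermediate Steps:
(-4818 - 2524)/(3983 + j) = (-4818 - 2524)/(3983 - 1906) = -7342/2077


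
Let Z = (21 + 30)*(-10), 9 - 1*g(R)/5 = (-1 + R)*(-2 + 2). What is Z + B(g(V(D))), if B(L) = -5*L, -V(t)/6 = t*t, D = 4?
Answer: -735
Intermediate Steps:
V(t) = -6*t**2 (V(t) = -6*t*t = -6*t**2)
g(R) = 45 (g(R) = 45 - 5*(-1 + R)*(-2 + 2) = 45 - 5*(-1 + R)*0 = 45 - 5*0 = 45 + 0 = 45)
Z = -510 (Z = 51*(-10) = -510)
Z + B(g(V(D))) = -510 - 5*45 = -510 - 225 = -735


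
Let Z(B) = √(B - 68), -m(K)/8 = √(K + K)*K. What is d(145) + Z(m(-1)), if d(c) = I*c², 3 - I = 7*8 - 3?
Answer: -1051250 + 2*√(-17 + 2*I*√2) ≈ -1.0513e+6 + 8.2745*I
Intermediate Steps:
I = -50 (I = 3 - (7*8 - 3) = 3 - (56 - 3) = 3 - 1*53 = 3 - 53 = -50)
m(K) = -8*√2*K^(3/2) (m(K) = -8*√(K + K)*K = -8*√(2*K)*K = -8*√2*√K*K = -8*√2*K^(3/2))
d(c) = -50*c²
Z(B) = √(-68 + B)
d(145) + Z(m(-1)) = -50*145² + √(-68 - 8*√2*(-1)^(3/2)) = -50*21025 + √(-68 - 8*√2*(-I)) = -1051250 + √(-68 + 8*I*√2)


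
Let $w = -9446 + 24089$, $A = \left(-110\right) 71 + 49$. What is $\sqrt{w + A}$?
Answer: $\sqrt{6882} \approx 82.958$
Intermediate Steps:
$A = -7761$ ($A = -7810 + 49 = -7761$)
$w = 14643$
$\sqrt{w + A} = \sqrt{14643 - 7761} = \sqrt{6882}$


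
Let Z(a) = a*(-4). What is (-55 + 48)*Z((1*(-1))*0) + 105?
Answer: 105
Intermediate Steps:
Z(a) = -4*a
(-55 + 48)*Z((1*(-1))*0) + 105 = (-55 + 48)*(-4*1*(-1)*0) + 105 = -(-28)*(-1*0) + 105 = -(-28)*0 + 105 = -7*0 + 105 = 0 + 105 = 105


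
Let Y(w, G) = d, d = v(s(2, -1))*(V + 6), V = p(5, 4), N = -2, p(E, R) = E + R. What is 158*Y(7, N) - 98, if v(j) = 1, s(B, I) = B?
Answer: 2272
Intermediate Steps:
V = 9 (V = 5 + 4 = 9)
d = 15 (d = 1*(9 + 6) = 1*15 = 15)
Y(w, G) = 15
158*Y(7, N) - 98 = 158*15 - 98 = 2370 - 98 = 2272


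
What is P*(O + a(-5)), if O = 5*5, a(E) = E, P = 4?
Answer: 80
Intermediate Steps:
O = 25
P*(O + a(-5)) = 4*(25 - 5) = 4*20 = 80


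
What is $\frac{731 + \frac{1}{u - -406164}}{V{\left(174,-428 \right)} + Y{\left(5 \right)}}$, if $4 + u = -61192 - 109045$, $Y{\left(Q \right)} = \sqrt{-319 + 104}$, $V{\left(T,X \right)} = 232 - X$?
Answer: $\frac{7588227416}{6854585483} - \frac{172459714 i \sqrt{215}}{102818782245} \approx 1.107 - 0.024594 i$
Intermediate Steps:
$Y{\left(Q \right)} = i \sqrt{215}$ ($Y{\left(Q \right)} = \sqrt{-215} = i \sqrt{215}$)
$u = -170241$ ($u = -4 - 170237 = -170241$)
$\frac{731 + \frac{1}{u - -406164}}{V{\left(174,-428 \right)} + Y{\left(5 \right)}} = \frac{731 + \frac{1}{-170241 - -406164}}{\left(232 - -428\right) + i \sqrt{215}} = \frac{731 + \frac{1}{-170241 + 406164}}{\left(232 + 428\right) + i \sqrt{215}} = \frac{731 + \frac{1}{235923}}{660 + i \sqrt{215}} = \frac{172459714}{235923 \left(660 + i \sqrt{215}\right)}$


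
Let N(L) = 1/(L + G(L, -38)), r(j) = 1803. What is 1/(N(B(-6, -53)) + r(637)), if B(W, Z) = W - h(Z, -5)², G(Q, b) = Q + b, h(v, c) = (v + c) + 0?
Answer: 6778/12220733 ≈ 0.00055463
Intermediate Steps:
h(v, c) = c + v (h(v, c) = (c + v) + 0 = c + v)
B(W, Z) = W - (-5 + Z)²
N(L) = 1/(-38 + 2*L) (N(L) = 1/(L + (L - 38)) = 1/(L + (-38 + L)) = 1/(-38 + 2*L))
1/(N(B(-6, -53)) + r(637)) = 1/(1/(2*(-19 + (-6 - (-5 - 53)²))) + 1803) = 1/(1/(2*(-19 + (-6 - 1*(-58)²))) + 1803) = 1/(1/(2*(-19 + (-6 - 1*3364))) + 1803) = 1/(1/(2*(-19 + (-6 - 3364))) + 1803) = 1/(1/(2*(-19 - 3370)) + 1803) = 1/((½)/(-3389) + 1803) = 1/((½)*(-1/3389) + 1803) = 1/(-1/6778 + 1803) = 1/(12220733/6778) = 6778/12220733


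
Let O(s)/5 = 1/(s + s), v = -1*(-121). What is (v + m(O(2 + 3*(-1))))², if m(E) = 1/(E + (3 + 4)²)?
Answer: 126675025/8649 ≈ 14646.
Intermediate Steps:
v = 121
O(s) = 5/(2*s) (O(s) = 5/(s + s) = 5/((2*s)) = 5*(1/(2*s)) = 5/(2*s))
m(E) = 1/(49 + E) (m(E) = 1/(E + 7²) = 1/(E + 49) = 1/(49 + E))
(v + m(O(2 + 3*(-1))))² = (121 + 1/(49 + 5/(2*(2 + 3*(-1)))))² = (121 + 1/(49 + 5/(2*(2 - 3))))² = (121 + 1/(49 + (5/2)/(-1)))² = (121 + 1/(49 + (5/2)*(-1)))² = (121 + 1/(49 - 5/2))² = (121 + 1/(93/2))² = (121 + 2/93)² = (11255/93)² = 126675025/8649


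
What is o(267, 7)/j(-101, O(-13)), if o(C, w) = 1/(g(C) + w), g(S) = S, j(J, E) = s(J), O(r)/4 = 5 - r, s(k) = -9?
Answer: -1/2466 ≈ -0.00040552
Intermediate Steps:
O(r) = 20 - 4*r (O(r) = 4*(5 - r) = 20 - 4*r)
j(J, E) = -9
o(C, w) = 1/(C + w)
o(267, 7)/j(-101, O(-13)) = 1/((267 + 7)*(-9)) = -1/9/274 = (1/274)*(-1/9) = -1/2466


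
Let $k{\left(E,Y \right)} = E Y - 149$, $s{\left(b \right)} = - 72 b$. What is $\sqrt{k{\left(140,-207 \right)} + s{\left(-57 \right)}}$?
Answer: $5 i \sqrt{1001} \approx 158.19 i$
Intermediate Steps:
$k{\left(E,Y \right)} = -149 + E Y$
$\sqrt{k{\left(140,-207 \right)} + s{\left(-57 \right)}} = \sqrt{\left(-149 + 140 \left(-207\right)\right) - -4104} = \sqrt{\left(-149 - 28980\right) + 4104} = \sqrt{-29129 + 4104} = \sqrt{-25025} = 5 i \sqrt{1001}$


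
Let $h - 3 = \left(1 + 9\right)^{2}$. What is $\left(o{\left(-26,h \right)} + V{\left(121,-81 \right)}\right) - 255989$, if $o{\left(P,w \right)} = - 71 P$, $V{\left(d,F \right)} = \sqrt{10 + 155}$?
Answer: $-254143 + \sqrt{165} \approx -2.5413 \cdot 10^{5}$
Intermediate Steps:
$V{\left(d,F \right)} = \sqrt{165}$
$h = 103$ ($h = 3 + \left(1 + 9\right)^{2} = 3 + 10^{2} = 3 + 100 = 103$)
$\left(o{\left(-26,h \right)} + V{\left(121,-81 \right)}\right) - 255989 = \left(\left(-71\right) \left(-26\right) + \sqrt{165}\right) - 255989 = \left(1846 + \sqrt{165}\right) - 255989 = -254143 + \sqrt{165}$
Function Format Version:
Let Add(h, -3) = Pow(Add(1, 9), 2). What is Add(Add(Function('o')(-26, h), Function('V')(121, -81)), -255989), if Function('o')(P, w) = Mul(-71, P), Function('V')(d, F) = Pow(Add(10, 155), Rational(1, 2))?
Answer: Add(-254143, Pow(165, Rational(1, 2))) ≈ -2.5413e+5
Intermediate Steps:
Function('V')(d, F) = Pow(165, Rational(1, 2))
h = 103 (h = Add(3, Pow(Add(1, 9), 2)) = Add(3, Pow(10, 2)) = Add(3, 100) = 103)
Add(Add(Function('o')(-26, h), Function('V')(121, -81)), -255989) = Add(Add(Mul(-71, -26), Pow(165, Rational(1, 2))), -255989) = Add(Add(1846, Pow(165, Rational(1, 2))), -255989) = Add(-254143, Pow(165, Rational(1, 2)))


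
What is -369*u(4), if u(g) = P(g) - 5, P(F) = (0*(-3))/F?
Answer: 1845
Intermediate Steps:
P(F) = 0 (P(F) = 0/F = 0)
u(g) = -5 (u(g) = 0 - 5 = -5)
-369*u(4) = -369*(-5) = 1845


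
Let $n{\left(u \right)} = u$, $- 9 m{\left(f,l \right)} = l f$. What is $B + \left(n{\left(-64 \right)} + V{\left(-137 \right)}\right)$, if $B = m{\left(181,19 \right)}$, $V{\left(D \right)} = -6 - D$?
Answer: $- \frac{2836}{9} \approx -315.11$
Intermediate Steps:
$m{\left(f,l \right)} = - \frac{f l}{9}$ ($m{\left(f,l \right)} = - \frac{l f}{9} = - \frac{f l}{9}$)
$B = - \frac{3439}{9}$ ($B = \left(- \frac{1}{9}\right) 181 \cdot 19 = - \frac{3439}{9} \approx -382.11$)
$B + \left(n{\left(-64 \right)} + V{\left(-137 \right)}\right) = - \frac{3439}{9} - -67 = - \frac{3439}{9} + \left(-64 + \left(-6 + 137\right)\right) = - \frac{3439}{9} + \left(-64 + 131\right) = - \frac{3439}{9} + 67 = - \frac{2836}{9}$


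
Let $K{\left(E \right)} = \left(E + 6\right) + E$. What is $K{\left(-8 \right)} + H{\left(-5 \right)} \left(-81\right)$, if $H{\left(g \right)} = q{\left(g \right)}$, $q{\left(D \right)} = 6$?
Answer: $-496$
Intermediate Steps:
$H{\left(g \right)} = 6$
$K{\left(E \right)} = 6 + 2 E$ ($K{\left(E \right)} = \left(6 + E\right) + E = 6 + 2 E$)
$K{\left(-8 \right)} + H{\left(-5 \right)} \left(-81\right) = \left(6 + 2 \left(-8\right)\right) + 6 \left(-81\right) = \left(6 - 16\right) - 486 = -10 - 486 = -496$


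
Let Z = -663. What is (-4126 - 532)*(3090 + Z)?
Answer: -11304966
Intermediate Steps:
(-4126 - 532)*(3090 + Z) = (-4126 - 532)*(3090 - 663) = -4658*2427 = -11304966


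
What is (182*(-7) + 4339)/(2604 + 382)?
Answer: 3065/2986 ≈ 1.0265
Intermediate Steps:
(182*(-7) + 4339)/(2604 + 382) = (-1274 + 4339)/2986 = 3065*(1/2986) = 3065/2986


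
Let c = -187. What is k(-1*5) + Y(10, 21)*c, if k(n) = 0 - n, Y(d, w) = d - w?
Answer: 2062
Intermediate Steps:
k(n) = -n
k(-1*5) + Y(10, 21)*c = -(-1)*5 + (10 - 1*21)*(-187) = -1*(-5) + (10 - 21)*(-187) = 5 - 11*(-187) = 5 + 2057 = 2062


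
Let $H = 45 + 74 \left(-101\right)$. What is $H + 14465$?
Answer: $7036$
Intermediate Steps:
$H = -7429$ ($H = 45 - 7474 = -7429$)
$H + 14465 = -7429 + 14465 = 7036$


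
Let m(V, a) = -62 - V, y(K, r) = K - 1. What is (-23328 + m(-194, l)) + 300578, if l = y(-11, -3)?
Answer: 277382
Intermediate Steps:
y(K, r) = -1 + K
l = -12 (l = -1 - 11 = -12)
(-23328 + m(-194, l)) + 300578 = (-23328 + (-62 - 1*(-194))) + 300578 = (-23328 + (-62 + 194)) + 300578 = (-23328 + 132) + 300578 = -23196 + 300578 = 277382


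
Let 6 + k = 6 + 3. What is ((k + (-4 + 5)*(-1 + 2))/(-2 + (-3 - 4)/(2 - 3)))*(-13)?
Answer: -52/5 ≈ -10.400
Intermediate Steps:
k = 3 (k = -6 + (6 + 3) = -6 + 9 = 3)
((k + (-4 + 5)*(-1 + 2))/(-2 + (-3 - 4)/(2 - 3)))*(-13) = ((3 + (-4 + 5)*(-1 + 2))/(-2 + (-3 - 4)/(2 - 3)))*(-13) = ((3 + 1*1)/(-2 - 7/(-1)))*(-13) = ((3 + 1)/(-2 - 7*(-1)))*(-13) = (4/(-2 + 7))*(-13) = (4/5)*(-13) = (4*(⅕))*(-13) = (⅘)*(-13) = -52/5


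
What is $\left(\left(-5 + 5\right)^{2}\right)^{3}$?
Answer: $0$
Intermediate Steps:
$\left(\left(-5 + 5\right)^{2}\right)^{3} = \left(0^{2}\right)^{3} = 0^{3} = 0$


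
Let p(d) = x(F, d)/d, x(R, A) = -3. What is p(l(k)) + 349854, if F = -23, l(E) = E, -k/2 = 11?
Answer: 7696791/22 ≈ 3.4985e+5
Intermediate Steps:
k = -22 (k = -2*11 = -22)
p(d) = -3/d
p(l(k)) + 349854 = -3/(-22) + 349854 = -3*(-1/22) + 349854 = 3/22 + 349854 = 7696791/22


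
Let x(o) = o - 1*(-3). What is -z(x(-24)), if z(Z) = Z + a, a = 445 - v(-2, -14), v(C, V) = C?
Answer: -426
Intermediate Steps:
x(o) = 3 + o (x(o) = o + 3 = 3 + o)
a = 447 (a = 445 - 1*(-2) = 445 + 2 = 447)
z(Z) = 447 + Z (z(Z) = Z + 447 = 447 + Z)
-z(x(-24)) = -(447 + (3 - 24)) = -(447 - 21) = -1*426 = -426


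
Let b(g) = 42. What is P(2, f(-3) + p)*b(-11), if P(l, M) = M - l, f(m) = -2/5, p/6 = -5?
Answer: -6804/5 ≈ -1360.8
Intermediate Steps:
p = -30 (p = 6*(-5) = -30)
f(m) = -2/5 (f(m) = -2*1/5 = -2/5)
P(2, f(-3) + p)*b(-11) = ((-2/5 - 30) - 1*2)*42 = (-152/5 - 2)*42 = -162/5*42 = -6804/5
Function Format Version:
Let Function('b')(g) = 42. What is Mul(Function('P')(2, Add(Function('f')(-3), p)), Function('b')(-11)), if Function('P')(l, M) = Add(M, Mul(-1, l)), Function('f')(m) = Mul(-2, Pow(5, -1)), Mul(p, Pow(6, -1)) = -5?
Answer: Rational(-6804, 5) ≈ -1360.8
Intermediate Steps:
p = -30 (p = Mul(6, -5) = -30)
Function('f')(m) = Rational(-2, 5) (Function('f')(m) = Mul(-2, Rational(1, 5)) = Rational(-2, 5))
Mul(Function('P')(2, Add(Function('f')(-3), p)), Function('b')(-11)) = Mul(Add(Add(Rational(-2, 5), -30), Mul(-1, 2)), 42) = Mul(Add(Rational(-152, 5), -2), 42) = Mul(Rational(-162, 5), 42) = Rational(-6804, 5)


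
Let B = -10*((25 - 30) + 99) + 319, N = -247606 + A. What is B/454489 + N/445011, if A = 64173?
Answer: -11949233224/28893229197 ≈ -0.41357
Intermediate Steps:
N = -183433 (N = -247606 + 64173 = -183433)
B = -621 (B = -10*(-5 + 99) + 319 = -10*94 + 319 = -940 + 319 = -621)
B/454489 + N/445011 = -621/454489 - 183433/445011 = -11949233224/28893229197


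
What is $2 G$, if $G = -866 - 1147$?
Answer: $-4026$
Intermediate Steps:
$G = -2013$ ($G = -866 - 1147 = -2013$)
$2 G = 2 \left(-2013\right) = -4026$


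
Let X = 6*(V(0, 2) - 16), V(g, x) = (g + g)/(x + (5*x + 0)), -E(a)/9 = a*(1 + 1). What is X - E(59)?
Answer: 966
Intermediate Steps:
E(a) = -18*a (E(a) = -9*a*(1 + 1) = -9*a*2 = -18*a)
V(g, x) = g/(3*x) (V(g, x) = (2*g)/(x + 5*x) = (2*g)/((6*x)) = (2*g)*(1/(6*x)) = g/(3*x))
X = -96 (X = 6*((⅓)*0/2 - 16) = 6*((⅓)*0*(½) - 16) = 6*(0 - 16) = 6*(-16) = -96)
X - E(59) = -96 - (-18)*59 = -96 - 1*(-1062) = -96 + 1062 = 966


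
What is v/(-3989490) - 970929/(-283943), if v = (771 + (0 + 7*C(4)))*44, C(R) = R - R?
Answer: 643979842313/188797959845 ≈ 3.4109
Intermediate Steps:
C(R) = 0
v = 33924 (v = (771 + (0 + 7*0))*44 = (771 + (0 + 0))*44 = (771 + 0)*44 = 771*44 = 33924)
v/(-3989490) - 970929/(-283943) = 33924/(-3989490) - 970929/(-283943) = 33924*(-1/3989490) - 970929*(-1/283943) = -5654/664915 + 970929/283943 = 643979842313/188797959845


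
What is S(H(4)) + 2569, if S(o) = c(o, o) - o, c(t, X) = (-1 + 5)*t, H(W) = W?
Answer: 2581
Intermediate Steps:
c(t, X) = 4*t
S(o) = 3*o (S(o) = 4*o - o = 3*o)
S(H(4)) + 2569 = 3*4 + 2569 = 12 + 2569 = 2581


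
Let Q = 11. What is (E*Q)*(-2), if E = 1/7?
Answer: -22/7 ≈ -3.1429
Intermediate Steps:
E = 1/7 ≈ 0.14286
(E*Q)*(-2) = ((1/7)*11)*(-2) = (11/7)*(-2) = -22/7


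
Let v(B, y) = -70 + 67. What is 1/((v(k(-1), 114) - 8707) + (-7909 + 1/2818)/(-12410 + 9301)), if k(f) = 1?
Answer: -8761162/76287433459 ≈ -0.00011484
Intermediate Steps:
v(B, y) = -3
1/((v(k(-1), 114) - 8707) + (-7909 + 1/2818)/(-12410 + 9301)) = 1/((-3 - 8707) + (-7909 + 1/2818)/(-12410 + 9301)) = 1/(-8710 + (-7909 + 1/2818)/(-3109)) = 1/(-8710 - 22287561/2818*(-1/3109)) = 1/(-8710 + 22287561/8761162) = 1/(-76287433459/8761162) = -8761162/76287433459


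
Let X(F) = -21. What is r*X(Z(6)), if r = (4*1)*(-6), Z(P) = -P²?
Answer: 504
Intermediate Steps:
r = -24 (r = 4*(-6) = -24)
r*X(Z(6)) = -24*(-21) = 504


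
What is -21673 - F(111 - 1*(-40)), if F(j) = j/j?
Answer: -21674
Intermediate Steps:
F(j) = 1
-21673 - F(111 - 1*(-40)) = -21673 - 1*1 = -21673 - 1 = -21674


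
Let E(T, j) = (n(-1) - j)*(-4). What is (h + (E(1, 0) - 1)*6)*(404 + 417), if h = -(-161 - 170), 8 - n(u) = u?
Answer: 89489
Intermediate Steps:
n(u) = 8 - u
E(T, j) = -36 + 4*j (E(T, j) = ((8 - 1*(-1)) - j)*(-4) = ((8 + 1) - j)*(-4) = (9 - j)*(-4) = -36 + 4*j)
h = 331 (h = -1*(-331) = 331)
(h + (E(1, 0) - 1)*6)*(404 + 417) = (331 + ((-36 + 4*0) - 1)*6)*(404 + 417) = (331 + ((-36 + 0) - 1)*6)*821 = (331 + (-36 - 1)*6)*821 = (331 - 37*6)*821 = (331 - 222)*821 = 109*821 = 89489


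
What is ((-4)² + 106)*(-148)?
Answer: -18056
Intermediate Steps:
((-4)² + 106)*(-148) = (16 + 106)*(-148) = 122*(-148) = -18056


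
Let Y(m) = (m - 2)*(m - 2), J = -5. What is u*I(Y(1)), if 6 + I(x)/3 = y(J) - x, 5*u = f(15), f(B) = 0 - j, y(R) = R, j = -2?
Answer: -72/5 ≈ -14.400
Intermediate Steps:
Y(m) = (-2 + m)**2 (Y(m) = (-2 + m)*(-2 + m) = (-2 + m)**2)
f(B) = 2 (f(B) = 0 - 1*(-2) = 0 + 2 = 2)
u = 2/5 (u = (1/5)*2 = 2/5 ≈ 0.40000)
I(x) = -33 - 3*x (I(x) = -18 + 3*(-5 - x) = -18 + (-15 - 3*x) = -33 - 3*x)
u*I(Y(1)) = 2*(-33 - 3*(-2 + 1)**2)/5 = 2*(-33 - 3*(-1)**2)/5 = 2*(-33 - 3*1)/5 = 2*(-33 - 3)/5 = (2/5)*(-36) = -72/5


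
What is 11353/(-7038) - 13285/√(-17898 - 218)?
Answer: -11353/7038 + 13285*I*√4529/9058 ≈ -1.6131 + 98.703*I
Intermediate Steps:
11353/(-7038) - 13285/√(-17898 - 218) = 11353*(-1/7038) - 13285*(-I*√4529/9058) = -11353/7038 - 13285*(-I*√4529/9058) = -11353/7038 - (-13285)*I*√4529/9058 = -11353/7038 + 13285*I*√4529/9058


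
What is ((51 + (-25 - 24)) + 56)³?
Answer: 195112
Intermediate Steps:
((51 + (-25 - 24)) + 56)³ = ((51 - 49) + 56)³ = (2 + 56)³ = 58³ = 195112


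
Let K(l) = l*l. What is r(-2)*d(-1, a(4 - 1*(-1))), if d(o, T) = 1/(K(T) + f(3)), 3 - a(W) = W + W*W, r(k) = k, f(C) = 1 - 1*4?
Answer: -1/363 ≈ -0.0027548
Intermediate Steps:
f(C) = -3 (f(C) = 1 - 4 = -3)
K(l) = l²
a(W) = 3 - W - W² (a(W) = 3 - (W + W*W) = 3 - (W + W²) = 3 + (-W - W²) = 3 - W - W²)
d(o, T) = 1/(-3 + T²) (d(o, T) = 1/(T² - 3) = 1/(-3 + T²))
r(-2)*d(-1, a(4 - 1*(-1))) = -2/(-3 + (3 - (4 - 1*(-1)) - (4 - 1*(-1))²)²) = -2/(-3 + (3 - (4 + 1) - (4 + 1)²)²) = -2/(-3 + (3 - 1*5 - 1*5²)²) = -2/(-3 + (3 - 5 - 1*25)²) = -2/(-3 + (3 - 5 - 25)²) = -2/(-3 + (-27)²) = -2/(-3 + 729) = -2/726 = -2*1/726 = -1/363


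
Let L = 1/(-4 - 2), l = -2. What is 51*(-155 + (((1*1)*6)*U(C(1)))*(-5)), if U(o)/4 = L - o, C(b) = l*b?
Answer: -19125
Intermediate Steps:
L = -⅙ (L = 1/(-6) = -⅙ ≈ -0.16667)
C(b) = -2*b
U(o) = -⅔ - 4*o (U(o) = 4*(-⅙ - o) = -⅔ - 4*o)
51*(-155 + (((1*1)*6)*U(C(1)))*(-5)) = 51*(-155 + (((1*1)*6)*(-⅔ - (-8)))*(-5)) = 51*(-155 + ((1*6)*(-⅔ - 4*(-2)))*(-5)) = 51*(-155 + (6*(-⅔ + 8))*(-5)) = 51*(-155 + (6*(22/3))*(-5)) = 51*(-155 + 44*(-5)) = 51*(-155 - 220) = 51*(-375) = -19125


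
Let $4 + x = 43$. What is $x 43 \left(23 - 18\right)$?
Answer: $8385$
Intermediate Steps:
$x = 39$ ($x = -4 + 43 = 39$)
$x 43 \left(23 - 18\right) = 39 \cdot 43 \left(23 - 18\right) = 1677 \left(23 - 18\right) = 1677 \cdot 5 = 8385$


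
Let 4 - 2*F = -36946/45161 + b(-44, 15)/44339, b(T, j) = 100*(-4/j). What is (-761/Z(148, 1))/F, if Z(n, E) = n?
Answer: -4571464540857/2142061861340 ≈ -2.1341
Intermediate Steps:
b(T, j) = -400/j
F = 14473390955/6007180737 (F = 2 - (-36946/45161 - 400/15/44339)/2 = 2 - (-36946*1/45161 - 400*1/15*(1/44339))/2 = 2 - (-36946/45161 - 80/3*1/44339)/2 = 2 - (-36946/45161 - 80/133017)/2 = 2 - ½*(-4918058962/6007180737) = 2 + 2459029481/6007180737 = 14473390955/6007180737 ≈ 2.4093)
(-761/Z(148, 1))/F = (-761/148)/(14473390955/6007180737) = -761*1/148*(6007180737/14473390955) = -761/148*6007180737/14473390955 = -4571464540857/2142061861340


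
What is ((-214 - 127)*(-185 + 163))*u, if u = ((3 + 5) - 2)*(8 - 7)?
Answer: 45012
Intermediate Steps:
u = 6 (u = (8 - 2)*1 = 6*1 = 6)
((-214 - 127)*(-185 + 163))*u = ((-214 - 127)*(-185 + 163))*6 = -341*(-22)*6 = 7502*6 = 45012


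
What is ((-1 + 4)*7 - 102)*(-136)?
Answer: 11016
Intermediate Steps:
((-1 + 4)*7 - 102)*(-136) = (3*7 - 102)*(-136) = (21 - 102)*(-136) = -81*(-136) = 11016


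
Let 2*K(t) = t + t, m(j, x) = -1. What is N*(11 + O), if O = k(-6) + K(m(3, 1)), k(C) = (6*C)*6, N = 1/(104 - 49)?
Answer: -206/55 ≈ -3.7455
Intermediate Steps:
N = 1/55 ≈ 0.018182
k(C) = 36*C
K(t) = t (K(t) = (t + t)/2 = (2*t)/2 = t)
O = -217 (O = 36*(-6) - 1 = -216 - 1 = -217)
N*(11 + O) = (11 - 217)/55 = (1/55)*(-206) = -206/55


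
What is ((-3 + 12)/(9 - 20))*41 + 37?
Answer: 38/11 ≈ 3.4545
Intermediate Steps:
((-3 + 12)/(9 - 20))*41 + 37 = (9/(-11))*41 + 37 = (9*(-1/11))*41 + 37 = -9/11*41 + 37 = -369/11 + 37 = 38/11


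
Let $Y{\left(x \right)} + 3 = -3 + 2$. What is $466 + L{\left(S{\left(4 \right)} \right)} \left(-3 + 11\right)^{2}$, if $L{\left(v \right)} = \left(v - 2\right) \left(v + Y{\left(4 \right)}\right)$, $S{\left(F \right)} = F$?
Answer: $466$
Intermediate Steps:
$Y{\left(x \right)} = -4$ ($Y{\left(x \right)} = -3 + \left(-3 + 2\right) = -3 - 1 = -4$)
$L{\left(v \right)} = \left(-4 + v\right) \left(-2 + v\right)$ ($L{\left(v \right)} = \left(v - 2\right) \left(v - 4\right) = \left(-2 + v\right) \left(-4 + v\right) = \left(-4 + v\right) \left(-2 + v\right)$)
$466 + L{\left(S{\left(4 \right)} \right)} \left(-3 + 11\right)^{2} = 466 + \left(8 + 4^{2} - 24\right) \left(-3 + 11\right)^{2} = 466 + \left(8 + 16 - 24\right) 8^{2} = 466 + 0 \cdot 64 = 466 + 0 = 466$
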